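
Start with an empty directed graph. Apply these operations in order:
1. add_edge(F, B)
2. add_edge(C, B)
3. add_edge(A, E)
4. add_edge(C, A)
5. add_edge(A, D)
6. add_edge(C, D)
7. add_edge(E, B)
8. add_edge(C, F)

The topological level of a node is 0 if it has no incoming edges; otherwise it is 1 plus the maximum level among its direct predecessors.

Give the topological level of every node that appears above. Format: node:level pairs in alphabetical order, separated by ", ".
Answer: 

Op 1: add_edge(F, B). Edges now: 1
Op 2: add_edge(C, B). Edges now: 2
Op 3: add_edge(A, E). Edges now: 3
Op 4: add_edge(C, A). Edges now: 4
Op 5: add_edge(A, D). Edges now: 5
Op 6: add_edge(C, D). Edges now: 6
Op 7: add_edge(E, B). Edges now: 7
Op 8: add_edge(C, F). Edges now: 8
Compute levels (Kahn BFS):
  sources (in-degree 0): C
  process C: level=0
    C->A: in-degree(A)=0, level(A)=1, enqueue
    C->B: in-degree(B)=2, level(B)>=1
    C->D: in-degree(D)=1, level(D)>=1
    C->F: in-degree(F)=0, level(F)=1, enqueue
  process A: level=1
    A->D: in-degree(D)=0, level(D)=2, enqueue
    A->E: in-degree(E)=0, level(E)=2, enqueue
  process F: level=1
    F->B: in-degree(B)=1, level(B)>=2
  process D: level=2
  process E: level=2
    E->B: in-degree(B)=0, level(B)=3, enqueue
  process B: level=3
All levels: A:1, B:3, C:0, D:2, E:2, F:1

Answer: A:1, B:3, C:0, D:2, E:2, F:1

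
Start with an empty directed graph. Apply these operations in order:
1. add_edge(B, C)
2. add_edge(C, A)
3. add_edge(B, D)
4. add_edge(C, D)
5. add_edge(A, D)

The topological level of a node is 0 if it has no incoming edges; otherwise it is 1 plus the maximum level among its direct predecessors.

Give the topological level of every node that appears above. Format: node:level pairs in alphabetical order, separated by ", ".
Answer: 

Answer: A:2, B:0, C:1, D:3

Derivation:
Op 1: add_edge(B, C). Edges now: 1
Op 2: add_edge(C, A). Edges now: 2
Op 3: add_edge(B, D). Edges now: 3
Op 4: add_edge(C, D). Edges now: 4
Op 5: add_edge(A, D). Edges now: 5
Compute levels (Kahn BFS):
  sources (in-degree 0): B
  process B: level=0
    B->C: in-degree(C)=0, level(C)=1, enqueue
    B->D: in-degree(D)=2, level(D)>=1
  process C: level=1
    C->A: in-degree(A)=0, level(A)=2, enqueue
    C->D: in-degree(D)=1, level(D)>=2
  process A: level=2
    A->D: in-degree(D)=0, level(D)=3, enqueue
  process D: level=3
All levels: A:2, B:0, C:1, D:3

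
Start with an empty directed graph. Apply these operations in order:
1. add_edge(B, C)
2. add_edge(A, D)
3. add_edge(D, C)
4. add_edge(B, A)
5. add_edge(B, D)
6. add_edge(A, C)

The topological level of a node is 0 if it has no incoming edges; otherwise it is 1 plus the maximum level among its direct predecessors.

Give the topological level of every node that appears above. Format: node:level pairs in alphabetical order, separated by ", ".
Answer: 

Op 1: add_edge(B, C). Edges now: 1
Op 2: add_edge(A, D). Edges now: 2
Op 3: add_edge(D, C). Edges now: 3
Op 4: add_edge(B, A). Edges now: 4
Op 5: add_edge(B, D). Edges now: 5
Op 6: add_edge(A, C). Edges now: 6
Compute levels (Kahn BFS):
  sources (in-degree 0): B
  process B: level=0
    B->A: in-degree(A)=0, level(A)=1, enqueue
    B->C: in-degree(C)=2, level(C)>=1
    B->D: in-degree(D)=1, level(D)>=1
  process A: level=1
    A->C: in-degree(C)=1, level(C)>=2
    A->D: in-degree(D)=0, level(D)=2, enqueue
  process D: level=2
    D->C: in-degree(C)=0, level(C)=3, enqueue
  process C: level=3
All levels: A:1, B:0, C:3, D:2

Answer: A:1, B:0, C:3, D:2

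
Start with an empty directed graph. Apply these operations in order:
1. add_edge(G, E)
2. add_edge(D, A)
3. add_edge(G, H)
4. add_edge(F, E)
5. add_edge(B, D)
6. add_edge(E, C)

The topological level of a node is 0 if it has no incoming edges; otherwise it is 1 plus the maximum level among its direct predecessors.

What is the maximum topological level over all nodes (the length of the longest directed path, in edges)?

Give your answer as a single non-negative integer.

Answer: 2

Derivation:
Op 1: add_edge(G, E). Edges now: 1
Op 2: add_edge(D, A). Edges now: 2
Op 3: add_edge(G, H). Edges now: 3
Op 4: add_edge(F, E). Edges now: 4
Op 5: add_edge(B, D). Edges now: 5
Op 6: add_edge(E, C). Edges now: 6
Compute levels (Kahn BFS):
  sources (in-degree 0): B, F, G
  process B: level=0
    B->D: in-degree(D)=0, level(D)=1, enqueue
  process F: level=0
    F->E: in-degree(E)=1, level(E)>=1
  process G: level=0
    G->E: in-degree(E)=0, level(E)=1, enqueue
    G->H: in-degree(H)=0, level(H)=1, enqueue
  process D: level=1
    D->A: in-degree(A)=0, level(A)=2, enqueue
  process E: level=1
    E->C: in-degree(C)=0, level(C)=2, enqueue
  process H: level=1
  process A: level=2
  process C: level=2
All levels: A:2, B:0, C:2, D:1, E:1, F:0, G:0, H:1
max level = 2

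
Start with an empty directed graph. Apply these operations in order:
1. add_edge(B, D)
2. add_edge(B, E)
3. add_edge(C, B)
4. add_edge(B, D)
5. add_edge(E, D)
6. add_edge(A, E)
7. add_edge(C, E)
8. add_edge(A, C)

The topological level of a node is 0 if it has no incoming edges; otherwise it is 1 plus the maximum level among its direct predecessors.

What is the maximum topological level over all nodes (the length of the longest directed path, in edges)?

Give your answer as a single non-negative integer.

Answer: 4

Derivation:
Op 1: add_edge(B, D). Edges now: 1
Op 2: add_edge(B, E). Edges now: 2
Op 3: add_edge(C, B). Edges now: 3
Op 4: add_edge(B, D) (duplicate, no change). Edges now: 3
Op 5: add_edge(E, D). Edges now: 4
Op 6: add_edge(A, E). Edges now: 5
Op 7: add_edge(C, E). Edges now: 6
Op 8: add_edge(A, C). Edges now: 7
Compute levels (Kahn BFS):
  sources (in-degree 0): A
  process A: level=0
    A->C: in-degree(C)=0, level(C)=1, enqueue
    A->E: in-degree(E)=2, level(E)>=1
  process C: level=1
    C->B: in-degree(B)=0, level(B)=2, enqueue
    C->E: in-degree(E)=1, level(E)>=2
  process B: level=2
    B->D: in-degree(D)=1, level(D)>=3
    B->E: in-degree(E)=0, level(E)=3, enqueue
  process E: level=3
    E->D: in-degree(D)=0, level(D)=4, enqueue
  process D: level=4
All levels: A:0, B:2, C:1, D:4, E:3
max level = 4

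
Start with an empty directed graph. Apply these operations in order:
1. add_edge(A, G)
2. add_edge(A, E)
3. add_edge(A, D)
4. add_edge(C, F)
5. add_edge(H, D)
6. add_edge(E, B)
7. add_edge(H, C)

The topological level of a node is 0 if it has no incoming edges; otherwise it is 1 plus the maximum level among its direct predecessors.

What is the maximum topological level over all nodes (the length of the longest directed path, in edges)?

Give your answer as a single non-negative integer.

Op 1: add_edge(A, G). Edges now: 1
Op 2: add_edge(A, E). Edges now: 2
Op 3: add_edge(A, D). Edges now: 3
Op 4: add_edge(C, F). Edges now: 4
Op 5: add_edge(H, D). Edges now: 5
Op 6: add_edge(E, B). Edges now: 6
Op 7: add_edge(H, C). Edges now: 7
Compute levels (Kahn BFS):
  sources (in-degree 0): A, H
  process A: level=0
    A->D: in-degree(D)=1, level(D)>=1
    A->E: in-degree(E)=0, level(E)=1, enqueue
    A->G: in-degree(G)=0, level(G)=1, enqueue
  process H: level=0
    H->C: in-degree(C)=0, level(C)=1, enqueue
    H->D: in-degree(D)=0, level(D)=1, enqueue
  process E: level=1
    E->B: in-degree(B)=0, level(B)=2, enqueue
  process G: level=1
  process C: level=1
    C->F: in-degree(F)=0, level(F)=2, enqueue
  process D: level=1
  process B: level=2
  process F: level=2
All levels: A:0, B:2, C:1, D:1, E:1, F:2, G:1, H:0
max level = 2

Answer: 2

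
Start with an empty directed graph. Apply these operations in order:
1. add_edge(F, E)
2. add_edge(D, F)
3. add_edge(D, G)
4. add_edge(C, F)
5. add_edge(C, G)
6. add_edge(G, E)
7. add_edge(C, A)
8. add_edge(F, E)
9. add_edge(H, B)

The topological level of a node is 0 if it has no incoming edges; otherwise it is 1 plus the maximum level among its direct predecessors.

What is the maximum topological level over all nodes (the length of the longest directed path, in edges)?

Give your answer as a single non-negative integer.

Answer: 2

Derivation:
Op 1: add_edge(F, E). Edges now: 1
Op 2: add_edge(D, F). Edges now: 2
Op 3: add_edge(D, G). Edges now: 3
Op 4: add_edge(C, F). Edges now: 4
Op 5: add_edge(C, G). Edges now: 5
Op 6: add_edge(G, E). Edges now: 6
Op 7: add_edge(C, A). Edges now: 7
Op 8: add_edge(F, E) (duplicate, no change). Edges now: 7
Op 9: add_edge(H, B). Edges now: 8
Compute levels (Kahn BFS):
  sources (in-degree 0): C, D, H
  process C: level=0
    C->A: in-degree(A)=0, level(A)=1, enqueue
    C->F: in-degree(F)=1, level(F)>=1
    C->G: in-degree(G)=1, level(G)>=1
  process D: level=0
    D->F: in-degree(F)=0, level(F)=1, enqueue
    D->G: in-degree(G)=0, level(G)=1, enqueue
  process H: level=0
    H->B: in-degree(B)=0, level(B)=1, enqueue
  process A: level=1
  process F: level=1
    F->E: in-degree(E)=1, level(E)>=2
  process G: level=1
    G->E: in-degree(E)=0, level(E)=2, enqueue
  process B: level=1
  process E: level=2
All levels: A:1, B:1, C:0, D:0, E:2, F:1, G:1, H:0
max level = 2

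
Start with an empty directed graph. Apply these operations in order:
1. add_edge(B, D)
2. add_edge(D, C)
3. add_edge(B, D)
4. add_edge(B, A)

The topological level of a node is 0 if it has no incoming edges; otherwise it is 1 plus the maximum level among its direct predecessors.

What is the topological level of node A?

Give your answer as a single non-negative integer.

Answer: 1

Derivation:
Op 1: add_edge(B, D). Edges now: 1
Op 2: add_edge(D, C). Edges now: 2
Op 3: add_edge(B, D) (duplicate, no change). Edges now: 2
Op 4: add_edge(B, A). Edges now: 3
Compute levels (Kahn BFS):
  sources (in-degree 0): B
  process B: level=0
    B->A: in-degree(A)=0, level(A)=1, enqueue
    B->D: in-degree(D)=0, level(D)=1, enqueue
  process A: level=1
  process D: level=1
    D->C: in-degree(C)=0, level(C)=2, enqueue
  process C: level=2
All levels: A:1, B:0, C:2, D:1
level(A) = 1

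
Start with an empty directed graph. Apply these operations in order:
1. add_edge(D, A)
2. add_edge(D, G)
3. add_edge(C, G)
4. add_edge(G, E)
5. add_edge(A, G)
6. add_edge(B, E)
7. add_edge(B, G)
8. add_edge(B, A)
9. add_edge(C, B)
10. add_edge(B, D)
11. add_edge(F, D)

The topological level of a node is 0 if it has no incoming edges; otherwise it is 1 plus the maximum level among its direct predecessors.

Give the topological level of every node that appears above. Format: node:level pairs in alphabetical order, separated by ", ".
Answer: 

Answer: A:3, B:1, C:0, D:2, E:5, F:0, G:4

Derivation:
Op 1: add_edge(D, A). Edges now: 1
Op 2: add_edge(D, G). Edges now: 2
Op 3: add_edge(C, G). Edges now: 3
Op 4: add_edge(G, E). Edges now: 4
Op 5: add_edge(A, G). Edges now: 5
Op 6: add_edge(B, E). Edges now: 6
Op 7: add_edge(B, G). Edges now: 7
Op 8: add_edge(B, A). Edges now: 8
Op 9: add_edge(C, B). Edges now: 9
Op 10: add_edge(B, D). Edges now: 10
Op 11: add_edge(F, D). Edges now: 11
Compute levels (Kahn BFS):
  sources (in-degree 0): C, F
  process C: level=0
    C->B: in-degree(B)=0, level(B)=1, enqueue
    C->G: in-degree(G)=3, level(G)>=1
  process F: level=0
    F->D: in-degree(D)=1, level(D)>=1
  process B: level=1
    B->A: in-degree(A)=1, level(A)>=2
    B->D: in-degree(D)=0, level(D)=2, enqueue
    B->E: in-degree(E)=1, level(E)>=2
    B->G: in-degree(G)=2, level(G)>=2
  process D: level=2
    D->A: in-degree(A)=0, level(A)=3, enqueue
    D->G: in-degree(G)=1, level(G)>=3
  process A: level=3
    A->G: in-degree(G)=0, level(G)=4, enqueue
  process G: level=4
    G->E: in-degree(E)=0, level(E)=5, enqueue
  process E: level=5
All levels: A:3, B:1, C:0, D:2, E:5, F:0, G:4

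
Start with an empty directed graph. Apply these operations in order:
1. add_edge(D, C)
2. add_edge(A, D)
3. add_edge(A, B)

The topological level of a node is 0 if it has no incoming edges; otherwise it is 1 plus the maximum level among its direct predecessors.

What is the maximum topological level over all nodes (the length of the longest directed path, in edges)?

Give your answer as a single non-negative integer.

Answer: 2

Derivation:
Op 1: add_edge(D, C). Edges now: 1
Op 2: add_edge(A, D). Edges now: 2
Op 3: add_edge(A, B). Edges now: 3
Compute levels (Kahn BFS):
  sources (in-degree 0): A
  process A: level=0
    A->B: in-degree(B)=0, level(B)=1, enqueue
    A->D: in-degree(D)=0, level(D)=1, enqueue
  process B: level=1
  process D: level=1
    D->C: in-degree(C)=0, level(C)=2, enqueue
  process C: level=2
All levels: A:0, B:1, C:2, D:1
max level = 2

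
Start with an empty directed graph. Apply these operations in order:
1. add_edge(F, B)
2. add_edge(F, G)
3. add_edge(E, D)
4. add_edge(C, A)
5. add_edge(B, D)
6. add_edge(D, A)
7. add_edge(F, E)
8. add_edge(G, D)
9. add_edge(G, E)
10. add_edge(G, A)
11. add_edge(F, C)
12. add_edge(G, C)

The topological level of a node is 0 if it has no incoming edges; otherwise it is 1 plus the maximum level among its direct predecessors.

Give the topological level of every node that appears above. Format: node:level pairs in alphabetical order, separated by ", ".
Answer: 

Answer: A:4, B:1, C:2, D:3, E:2, F:0, G:1

Derivation:
Op 1: add_edge(F, B). Edges now: 1
Op 2: add_edge(F, G). Edges now: 2
Op 3: add_edge(E, D). Edges now: 3
Op 4: add_edge(C, A). Edges now: 4
Op 5: add_edge(B, D). Edges now: 5
Op 6: add_edge(D, A). Edges now: 6
Op 7: add_edge(F, E). Edges now: 7
Op 8: add_edge(G, D). Edges now: 8
Op 9: add_edge(G, E). Edges now: 9
Op 10: add_edge(G, A). Edges now: 10
Op 11: add_edge(F, C). Edges now: 11
Op 12: add_edge(G, C). Edges now: 12
Compute levels (Kahn BFS):
  sources (in-degree 0): F
  process F: level=0
    F->B: in-degree(B)=0, level(B)=1, enqueue
    F->C: in-degree(C)=1, level(C)>=1
    F->E: in-degree(E)=1, level(E)>=1
    F->G: in-degree(G)=0, level(G)=1, enqueue
  process B: level=1
    B->D: in-degree(D)=2, level(D)>=2
  process G: level=1
    G->A: in-degree(A)=2, level(A)>=2
    G->C: in-degree(C)=0, level(C)=2, enqueue
    G->D: in-degree(D)=1, level(D)>=2
    G->E: in-degree(E)=0, level(E)=2, enqueue
  process C: level=2
    C->A: in-degree(A)=1, level(A)>=3
  process E: level=2
    E->D: in-degree(D)=0, level(D)=3, enqueue
  process D: level=3
    D->A: in-degree(A)=0, level(A)=4, enqueue
  process A: level=4
All levels: A:4, B:1, C:2, D:3, E:2, F:0, G:1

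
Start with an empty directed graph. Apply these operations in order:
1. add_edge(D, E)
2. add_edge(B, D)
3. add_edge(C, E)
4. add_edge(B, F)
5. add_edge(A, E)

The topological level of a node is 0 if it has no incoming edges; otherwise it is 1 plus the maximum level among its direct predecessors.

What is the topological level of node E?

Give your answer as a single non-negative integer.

Op 1: add_edge(D, E). Edges now: 1
Op 2: add_edge(B, D). Edges now: 2
Op 3: add_edge(C, E). Edges now: 3
Op 4: add_edge(B, F). Edges now: 4
Op 5: add_edge(A, E). Edges now: 5
Compute levels (Kahn BFS):
  sources (in-degree 0): A, B, C
  process A: level=0
    A->E: in-degree(E)=2, level(E)>=1
  process B: level=0
    B->D: in-degree(D)=0, level(D)=1, enqueue
    B->F: in-degree(F)=0, level(F)=1, enqueue
  process C: level=0
    C->E: in-degree(E)=1, level(E)>=1
  process D: level=1
    D->E: in-degree(E)=0, level(E)=2, enqueue
  process F: level=1
  process E: level=2
All levels: A:0, B:0, C:0, D:1, E:2, F:1
level(E) = 2

Answer: 2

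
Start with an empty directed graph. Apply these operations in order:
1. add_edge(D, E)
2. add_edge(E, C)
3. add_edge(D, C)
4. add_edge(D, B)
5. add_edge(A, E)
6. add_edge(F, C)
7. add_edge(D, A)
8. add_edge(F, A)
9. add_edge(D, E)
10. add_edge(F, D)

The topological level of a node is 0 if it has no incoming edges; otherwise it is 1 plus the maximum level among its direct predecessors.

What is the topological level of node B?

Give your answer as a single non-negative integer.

Answer: 2

Derivation:
Op 1: add_edge(D, E). Edges now: 1
Op 2: add_edge(E, C). Edges now: 2
Op 3: add_edge(D, C). Edges now: 3
Op 4: add_edge(D, B). Edges now: 4
Op 5: add_edge(A, E). Edges now: 5
Op 6: add_edge(F, C). Edges now: 6
Op 7: add_edge(D, A). Edges now: 7
Op 8: add_edge(F, A). Edges now: 8
Op 9: add_edge(D, E) (duplicate, no change). Edges now: 8
Op 10: add_edge(F, D). Edges now: 9
Compute levels (Kahn BFS):
  sources (in-degree 0): F
  process F: level=0
    F->A: in-degree(A)=1, level(A)>=1
    F->C: in-degree(C)=2, level(C)>=1
    F->D: in-degree(D)=0, level(D)=1, enqueue
  process D: level=1
    D->A: in-degree(A)=0, level(A)=2, enqueue
    D->B: in-degree(B)=0, level(B)=2, enqueue
    D->C: in-degree(C)=1, level(C)>=2
    D->E: in-degree(E)=1, level(E)>=2
  process A: level=2
    A->E: in-degree(E)=0, level(E)=3, enqueue
  process B: level=2
  process E: level=3
    E->C: in-degree(C)=0, level(C)=4, enqueue
  process C: level=4
All levels: A:2, B:2, C:4, D:1, E:3, F:0
level(B) = 2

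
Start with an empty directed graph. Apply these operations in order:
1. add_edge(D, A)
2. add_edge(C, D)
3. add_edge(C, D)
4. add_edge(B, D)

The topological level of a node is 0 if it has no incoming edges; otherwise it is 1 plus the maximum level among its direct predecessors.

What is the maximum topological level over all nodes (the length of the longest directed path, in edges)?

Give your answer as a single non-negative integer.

Op 1: add_edge(D, A). Edges now: 1
Op 2: add_edge(C, D). Edges now: 2
Op 3: add_edge(C, D) (duplicate, no change). Edges now: 2
Op 4: add_edge(B, D). Edges now: 3
Compute levels (Kahn BFS):
  sources (in-degree 0): B, C
  process B: level=0
    B->D: in-degree(D)=1, level(D)>=1
  process C: level=0
    C->D: in-degree(D)=0, level(D)=1, enqueue
  process D: level=1
    D->A: in-degree(A)=0, level(A)=2, enqueue
  process A: level=2
All levels: A:2, B:0, C:0, D:1
max level = 2

Answer: 2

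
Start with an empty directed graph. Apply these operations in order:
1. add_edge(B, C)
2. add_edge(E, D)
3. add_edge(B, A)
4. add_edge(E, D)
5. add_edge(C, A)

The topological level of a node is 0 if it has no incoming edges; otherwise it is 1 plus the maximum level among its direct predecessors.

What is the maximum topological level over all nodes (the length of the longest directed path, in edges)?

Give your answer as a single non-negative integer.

Answer: 2

Derivation:
Op 1: add_edge(B, C). Edges now: 1
Op 2: add_edge(E, D). Edges now: 2
Op 3: add_edge(B, A). Edges now: 3
Op 4: add_edge(E, D) (duplicate, no change). Edges now: 3
Op 5: add_edge(C, A). Edges now: 4
Compute levels (Kahn BFS):
  sources (in-degree 0): B, E
  process B: level=0
    B->A: in-degree(A)=1, level(A)>=1
    B->C: in-degree(C)=0, level(C)=1, enqueue
  process E: level=0
    E->D: in-degree(D)=0, level(D)=1, enqueue
  process C: level=1
    C->A: in-degree(A)=0, level(A)=2, enqueue
  process D: level=1
  process A: level=2
All levels: A:2, B:0, C:1, D:1, E:0
max level = 2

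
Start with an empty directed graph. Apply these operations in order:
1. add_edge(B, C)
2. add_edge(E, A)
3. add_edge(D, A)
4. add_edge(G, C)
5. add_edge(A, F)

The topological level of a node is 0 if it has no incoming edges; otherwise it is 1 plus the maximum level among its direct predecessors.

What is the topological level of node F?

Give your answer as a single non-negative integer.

Op 1: add_edge(B, C). Edges now: 1
Op 2: add_edge(E, A). Edges now: 2
Op 3: add_edge(D, A). Edges now: 3
Op 4: add_edge(G, C). Edges now: 4
Op 5: add_edge(A, F). Edges now: 5
Compute levels (Kahn BFS):
  sources (in-degree 0): B, D, E, G
  process B: level=0
    B->C: in-degree(C)=1, level(C)>=1
  process D: level=0
    D->A: in-degree(A)=1, level(A)>=1
  process E: level=0
    E->A: in-degree(A)=0, level(A)=1, enqueue
  process G: level=0
    G->C: in-degree(C)=0, level(C)=1, enqueue
  process A: level=1
    A->F: in-degree(F)=0, level(F)=2, enqueue
  process C: level=1
  process F: level=2
All levels: A:1, B:0, C:1, D:0, E:0, F:2, G:0
level(F) = 2

Answer: 2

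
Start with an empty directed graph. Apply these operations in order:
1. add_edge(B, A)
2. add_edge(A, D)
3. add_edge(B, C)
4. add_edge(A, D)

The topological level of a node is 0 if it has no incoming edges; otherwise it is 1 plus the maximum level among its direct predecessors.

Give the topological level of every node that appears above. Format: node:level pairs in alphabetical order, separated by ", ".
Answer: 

Answer: A:1, B:0, C:1, D:2

Derivation:
Op 1: add_edge(B, A). Edges now: 1
Op 2: add_edge(A, D). Edges now: 2
Op 3: add_edge(B, C). Edges now: 3
Op 4: add_edge(A, D) (duplicate, no change). Edges now: 3
Compute levels (Kahn BFS):
  sources (in-degree 0): B
  process B: level=0
    B->A: in-degree(A)=0, level(A)=1, enqueue
    B->C: in-degree(C)=0, level(C)=1, enqueue
  process A: level=1
    A->D: in-degree(D)=0, level(D)=2, enqueue
  process C: level=1
  process D: level=2
All levels: A:1, B:0, C:1, D:2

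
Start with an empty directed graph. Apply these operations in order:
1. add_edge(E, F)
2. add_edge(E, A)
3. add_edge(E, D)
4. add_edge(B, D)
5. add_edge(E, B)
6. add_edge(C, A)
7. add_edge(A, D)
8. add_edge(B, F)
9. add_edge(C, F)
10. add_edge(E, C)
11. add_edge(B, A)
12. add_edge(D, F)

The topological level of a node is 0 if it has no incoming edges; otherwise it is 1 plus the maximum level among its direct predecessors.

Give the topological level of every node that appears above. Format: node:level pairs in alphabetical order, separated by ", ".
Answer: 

Op 1: add_edge(E, F). Edges now: 1
Op 2: add_edge(E, A). Edges now: 2
Op 3: add_edge(E, D). Edges now: 3
Op 4: add_edge(B, D). Edges now: 4
Op 5: add_edge(E, B). Edges now: 5
Op 6: add_edge(C, A). Edges now: 6
Op 7: add_edge(A, D). Edges now: 7
Op 8: add_edge(B, F). Edges now: 8
Op 9: add_edge(C, F). Edges now: 9
Op 10: add_edge(E, C). Edges now: 10
Op 11: add_edge(B, A). Edges now: 11
Op 12: add_edge(D, F). Edges now: 12
Compute levels (Kahn BFS):
  sources (in-degree 0): E
  process E: level=0
    E->A: in-degree(A)=2, level(A)>=1
    E->B: in-degree(B)=0, level(B)=1, enqueue
    E->C: in-degree(C)=0, level(C)=1, enqueue
    E->D: in-degree(D)=2, level(D)>=1
    E->F: in-degree(F)=3, level(F)>=1
  process B: level=1
    B->A: in-degree(A)=1, level(A)>=2
    B->D: in-degree(D)=1, level(D)>=2
    B->F: in-degree(F)=2, level(F)>=2
  process C: level=1
    C->A: in-degree(A)=0, level(A)=2, enqueue
    C->F: in-degree(F)=1, level(F)>=2
  process A: level=2
    A->D: in-degree(D)=0, level(D)=3, enqueue
  process D: level=3
    D->F: in-degree(F)=0, level(F)=4, enqueue
  process F: level=4
All levels: A:2, B:1, C:1, D:3, E:0, F:4

Answer: A:2, B:1, C:1, D:3, E:0, F:4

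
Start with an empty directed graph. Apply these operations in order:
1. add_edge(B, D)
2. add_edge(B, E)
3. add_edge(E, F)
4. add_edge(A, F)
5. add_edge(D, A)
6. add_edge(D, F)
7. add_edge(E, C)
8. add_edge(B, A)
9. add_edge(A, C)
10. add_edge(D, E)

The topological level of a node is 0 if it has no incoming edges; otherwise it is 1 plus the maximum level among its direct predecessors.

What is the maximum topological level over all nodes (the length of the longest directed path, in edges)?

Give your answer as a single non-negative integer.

Answer: 3

Derivation:
Op 1: add_edge(B, D). Edges now: 1
Op 2: add_edge(B, E). Edges now: 2
Op 3: add_edge(E, F). Edges now: 3
Op 4: add_edge(A, F). Edges now: 4
Op 5: add_edge(D, A). Edges now: 5
Op 6: add_edge(D, F). Edges now: 6
Op 7: add_edge(E, C). Edges now: 7
Op 8: add_edge(B, A). Edges now: 8
Op 9: add_edge(A, C). Edges now: 9
Op 10: add_edge(D, E). Edges now: 10
Compute levels (Kahn BFS):
  sources (in-degree 0): B
  process B: level=0
    B->A: in-degree(A)=1, level(A)>=1
    B->D: in-degree(D)=0, level(D)=1, enqueue
    B->E: in-degree(E)=1, level(E)>=1
  process D: level=1
    D->A: in-degree(A)=0, level(A)=2, enqueue
    D->E: in-degree(E)=0, level(E)=2, enqueue
    D->F: in-degree(F)=2, level(F)>=2
  process A: level=2
    A->C: in-degree(C)=1, level(C)>=3
    A->F: in-degree(F)=1, level(F)>=3
  process E: level=2
    E->C: in-degree(C)=0, level(C)=3, enqueue
    E->F: in-degree(F)=0, level(F)=3, enqueue
  process C: level=3
  process F: level=3
All levels: A:2, B:0, C:3, D:1, E:2, F:3
max level = 3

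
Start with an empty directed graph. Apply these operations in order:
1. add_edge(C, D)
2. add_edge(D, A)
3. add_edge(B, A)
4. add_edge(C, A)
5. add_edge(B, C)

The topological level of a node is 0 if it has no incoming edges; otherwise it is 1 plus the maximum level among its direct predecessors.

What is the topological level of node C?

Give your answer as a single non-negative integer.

Answer: 1

Derivation:
Op 1: add_edge(C, D). Edges now: 1
Op 2: add_edge(D, A). Edges now: 2
Op 3: add_edge(B, A). Edges now: 3
Op 4: add_edge(C, A). Edges now: 4
Op 5: add_edge(B, C). Edges now: 5
Compute levels (Kahn BFS):
  sources (in-degree 0): B
  process B: level=0
    B->A: in-degree(A)=2, level(A)>=1
    B->C: in-degree(C)=0, level(C)=1, enqueue
  process C: level=1
    C->A: in-degree(A)=1, level(A)>=2
    C->D: in-degree(D)=0, level(D)=2, enqueue
  process D: level=2
    D->A: in-degree(A)=0, level(A)=3, enqueue
  process A: level=3
All levels: A:3, B:0, C:1, D:2
level(C) = 1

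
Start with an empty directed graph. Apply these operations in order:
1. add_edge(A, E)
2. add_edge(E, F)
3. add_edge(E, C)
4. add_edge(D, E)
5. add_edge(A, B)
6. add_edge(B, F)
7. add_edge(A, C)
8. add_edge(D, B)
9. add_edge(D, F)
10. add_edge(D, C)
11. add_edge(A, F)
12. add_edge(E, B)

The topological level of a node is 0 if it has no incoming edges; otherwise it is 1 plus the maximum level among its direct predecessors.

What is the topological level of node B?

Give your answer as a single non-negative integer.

Answer: 2

Derivation:
Op 1: add_edge(A, E). Edges now: 1
Op 2: add_edge(E, F). Edges now: 2
Op 3: add_edge(E, C). Edges now: 3
Op 4: add_edge(D, E). Edges now: 4
Op 5: add_edge(A, B). Edges now: 5
Op 6: add_edge(B, F). Edges now: 6
Op 7: add_edge(A, C). Edges now: 7
Op 8: add_edge(D, B). Edges now: 8
Op 9: add_edge(D, F). Edges now: 9
Op 10: add_edge(D, C). Edges now: 10
Op 11: add_edge(A, F). Edges now: 11
Op 12: add_edge(E, B). Edges now: 12
Compute levels (Kahn BFS):
  sources (in-degree 0): A, D
  process A: level=0
    A->B: in-degree(B)=2, level(B)>=1
    A->C: in-degree(C)=2, level(C)>=1
    A->E: in-degree(E)=1, level(E)>=1
    A->F: in-degree(F)=3, level(F)>=1
  process D: level=0
    D->B: in-degree(B)=1, level(B)>=1
    D->C: in-degree(C)=1, level(C)>=1
    D->E: in-degree(E)=0, level(E)=1, enqueue
    D->F: in-degree(F)=2, level(F)>=1
  process E: level=1
    E->B: in-degree(B)=0, level(B)=2, enqueue
    E->C: in-degree(C)=0, level(C)=2, enqueue
    E->F: in-degree(F)=1, level(F)>=2
  process B: level=2
    B->F: in-degree(F)=0, level(F)=3, enqueue
  process C: level=2
  process F: level=3
All levels: A:0, B:2, C:2, D:0, E:1, F:3
level(B) = 2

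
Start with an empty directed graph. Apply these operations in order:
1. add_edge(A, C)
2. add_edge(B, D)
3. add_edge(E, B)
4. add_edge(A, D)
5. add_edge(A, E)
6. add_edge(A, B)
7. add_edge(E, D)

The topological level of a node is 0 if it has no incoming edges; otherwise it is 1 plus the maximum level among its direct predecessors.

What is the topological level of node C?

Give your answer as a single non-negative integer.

Op 1: add_edge(A, C). Edges now: 1
Op 2: add_edge(B, D). Edges now: 2
Op 3: add_edge(E, B). Edges now: 3
Op 4: add_edge(A, D). Edges now: 4
Op 5: add_edge(A, E). Edges now: 5
Op 6: add_edge(A, B). Edges now: 6
Op 7: add_edge(E, D). Edges now: 7
Compute levels (Kahn BFS):
  sources (in-degree 0): A
  process A: level=0
    A->B: in-degree(B)=1, level(B)>=1
    A->C: in-degree(C)=0, level(C)=1, enqueue
    A->D: in-degree(D)=2, level(D)>=1
    A->E: in-degree(E)=0, level(E)=1, enqueue
  process C: level=1
  process E: level=1
    E->B: in-degree(B)=0, level(B)=2, enqueue
    E->D: in-degree(D)=1, level(D)>=2
  process B: level=2
    B->D: in-degree(D)=0, level(D)=3, enqueue
  process D: level=3
All levels: A:0, B:2, C:1, D:3, E:1
level(C) = 1

Answer: 1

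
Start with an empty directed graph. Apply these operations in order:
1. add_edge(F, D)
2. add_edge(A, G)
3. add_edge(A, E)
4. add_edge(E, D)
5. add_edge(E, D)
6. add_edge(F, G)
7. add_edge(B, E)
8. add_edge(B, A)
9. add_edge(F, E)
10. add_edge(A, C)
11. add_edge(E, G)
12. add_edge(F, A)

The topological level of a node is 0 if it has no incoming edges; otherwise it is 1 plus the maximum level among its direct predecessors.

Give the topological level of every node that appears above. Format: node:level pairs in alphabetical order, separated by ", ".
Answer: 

Op 1: add_edge(F, D). Edges now: 1
Op 2: add_edge(A, G). Edges now: 2
Op 3: add_edge(A, E). Edges now: 3
Op 4: add_edge(E, D). Edges now: 4
Op 5: add_edge(E, D) (duplicate, no change). Edges now: 4
Op 6: add_edge(F, G). Edges now: 5
Op 7: add_edge(B, E). Edges now: 6
Op 8: add_edge(B, A). Edges now: 7
Op 9: add_edge(F, E). Edges now: 8
Op 10: add_edge(A, C). Edges now: 9
Op 11: add_edge(E, G). Edges now: 10
Op 12: add_edge(F, A). Edges now: 11
Compute levels (Kahn BFS):
  sources (in-degree 0): B, F
  process B: level=0
    B->A: in-degree(A)=1, level(A)>=1
    B->E: in-degree(E)=2, level(E)>=1
  process F: level=0
    F->A: in-degree(A)=0, level(A)=1, enqueue
    F->D: in-degree(D)=1, level(D)>=1
    F->E: in-degree(E)=1, level(E)>=1
    F->G: in-degree(G)=2, level(G)>=1
  process A: level=1
    A->C: in-degree(C)=0, level(C)=2, enqueue
    A->E: in-degree(E)=0, level(E)=2, enqueue
    A->G: in-degree(G)=1, level(G)>=2
  process C: level=2
  process E: level=2
    E->D: in-degree(D)=0, level(D)=3, enqueue
    E->G: in-degree(G)=0, level(G)=3, enqueue
  process D: level=3
  process G: level=3
All levels: A:1, B:0, C:2, D:3, E:2, F:0, G:3

Answer: A:1, B:0, C:2, D:3, E:2, F:0, G:3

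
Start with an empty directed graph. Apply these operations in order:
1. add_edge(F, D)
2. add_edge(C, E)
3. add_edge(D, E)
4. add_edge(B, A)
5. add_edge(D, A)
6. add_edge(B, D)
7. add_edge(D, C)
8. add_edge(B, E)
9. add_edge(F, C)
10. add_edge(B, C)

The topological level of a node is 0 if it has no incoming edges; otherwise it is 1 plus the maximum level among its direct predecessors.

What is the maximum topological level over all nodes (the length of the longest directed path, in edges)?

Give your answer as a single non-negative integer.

Op 1: add_edge(F, D). Edges now: 1
Op 2: add_edge(C, E). Edges now: 2
Op 3: add_edge(D, E). Edges now: 3
Op 4: add_edge(B, A). Edges now: 4
Op 5: add_edge(D, A). Edges now: 5
Op 6: add_edge(B, D). Edges now: 6
Op 7: add_edge(D, C). Edges now: 7
Op 8: add_edge(B, E). Edges now: 8
Op 9: add_edge(F, C). Edges now: 9
Op 10: add_edge(B, C). Edges now: 10
Compute levels (Kahn BFS):
  sources (in-degree 0): B, F
  process B: level=0
    B->A: in-degree(A)=1, level(A)>=1
    B->C: in-degree(C)=2, level(C)>=1
    B->D: in-degree(D)=1, level(D)>=1
    B->E: in-degree(E)=2, level(E)>=1
  process F: level=0
    F->C: in-degree(C)=1, level(C)>=1
    F->D: in-degree(D)=0, level(D)=1, enqueue
  process D: level=1
    D->A: in-degree(A)=0, level(A)=2, enqueue
    D->C: in-degree(C)=0, level(C)=2, enqueue
    D->E: in-degree(E)=1, level(E)>=2
  process A: level=2
  process C: level=2
    C->E: in-degree(E)=0, level(E)=3, enqueue
  process E: level=3
All levels: A:2, B:0, C:2, D:1, E:3, F:0
max level = 3

Answer: 3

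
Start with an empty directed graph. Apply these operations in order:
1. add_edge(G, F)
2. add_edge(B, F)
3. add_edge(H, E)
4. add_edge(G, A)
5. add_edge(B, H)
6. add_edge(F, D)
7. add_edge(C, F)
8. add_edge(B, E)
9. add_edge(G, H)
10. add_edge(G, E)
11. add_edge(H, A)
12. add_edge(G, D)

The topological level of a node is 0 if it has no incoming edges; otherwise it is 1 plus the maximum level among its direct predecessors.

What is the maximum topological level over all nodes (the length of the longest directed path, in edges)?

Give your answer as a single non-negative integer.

Answer: 2

Derivation:
Op 1: add_edge(G, F). Edges now: 1
Op 2: add_edge(B, F). Edges now: 2
Op 3: add_edge(H, E). Edges now: 3
Op 4: add_edge(G, A). Edges now: 4
Op 5: add_edge(B, H). Edges now: 5
Op 6: add_edge(F, D). Edges now: 6
Op 7: add_edge(C, F). Edges now: 7
Op 8: add_edge(B, E). Edges now: 8
Op 9: add_edge(G, H). Edges now: 9
Op 10: add_edge(G, E). Edges now: 10
Op 11: add_edge(H, A). Edges now: 11
Op 12: add_edge(G, D). Edges now: 12
Compute levels (Kahn BFS):
  sources (in-degree 0): B, C, G
  process B: level=0
    B->E: in-degree(E)=2, level(E)>=1
    B->F: in-degree(F)=2, level(F)>=1
    B->H: in-degree(H)=1, level(H)>=1
  process C: level=0
    C->F: in-degree(F)=1, level(F)>=1
  process G: level=0
    G->A: in-degree(A)=1, level(A)>=1
    G->D: in-degree(D)=1, level(D)>=1
    G->E: in-degree(E)=1, level(E)>=1
    G->F: in-degree(F)=0, level(F)=1, enqueue
    G->H: in-degree(H)=0, level(H)=1, enqueue
  process F: level=1
    F->D: in-degree(D)=0, level(D)=2, enqueue
  process H: level=1
    H->A: in-degree(A)=0, level(A)=2, enqueue
    H->E: in-degree(E)=0, level(E)=2, enqueue
  process D: level=2
  process A: level=2
  process E: level=2
All levels: A:2, B:0, C:0, D:2, E:2, F:1, G:0, H:1
max level = 2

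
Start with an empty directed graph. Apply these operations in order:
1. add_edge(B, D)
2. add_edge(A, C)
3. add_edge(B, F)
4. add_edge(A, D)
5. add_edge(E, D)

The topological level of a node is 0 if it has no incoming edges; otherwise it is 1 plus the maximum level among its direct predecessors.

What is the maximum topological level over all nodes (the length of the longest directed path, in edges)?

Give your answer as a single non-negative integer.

Op 1: add_edge(B, D). Edges now: 1
Op 2: add_edge(A, C). Edges now: 2
Op 3: add_edge(B, F). Edges now: 3
Op 4: add_edge(A, D). Edges now: 4
Op 5: add_edge(E, D). Edges now: 5
Compute levels (Kahn BFS):
  sources (in-degree 0): A, B, E
  process A: level=0
    A->C: in-degree(C)=0, level(C)=1, enqueue
    A->D: in-degree(D)=2, level(D)>=1
  process B: level=0
    B->D: in-degree(D)=1, level(D)>=1
    B->F: in-degree(F)=0, level(F)=1, enqueue
  process E: level=0
    E->D: in-degree(D)=0, level(D)=1, enqueue
  process C: level=1
  process F: level=1
  process D: level=1
All levels: A:0, B:0, C:1, D:1, E:0, F:1
max level = 1

Answer: 1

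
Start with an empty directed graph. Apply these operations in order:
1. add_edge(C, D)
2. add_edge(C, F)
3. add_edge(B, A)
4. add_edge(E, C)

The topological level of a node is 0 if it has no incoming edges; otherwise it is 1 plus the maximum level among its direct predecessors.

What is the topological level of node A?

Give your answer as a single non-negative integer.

Answer: 1

Derivation:
Op 1: add_edge(C, D). Edges now: 1
Op 2: add_edge(C, F). Edges now: 2
Op 3: add_edge(B, A). Edges now: 3
Op 4: add_edge(E, C). Edges now: 4
Compute levels (Kahn BFS):
  sources (in-degree 0): B, E
  process B: level=0
    B->A: in-degree(A)=0, level(A)=1, enqueue
  process E: level=0
    E->C: in-degree(C)=0, level(C)=1, enqueue
  process A: level=1
  process C: level=1
    C->D: in-degree(D)=0, level(D)=2, enqueue
    C->F: in-degree(F)=0, level(F)=2, enqueue
  process D: level=2
  process F: level=2
All levels: A:1, B:0, C:1, D:2, E:0, F:2
level(A) = 1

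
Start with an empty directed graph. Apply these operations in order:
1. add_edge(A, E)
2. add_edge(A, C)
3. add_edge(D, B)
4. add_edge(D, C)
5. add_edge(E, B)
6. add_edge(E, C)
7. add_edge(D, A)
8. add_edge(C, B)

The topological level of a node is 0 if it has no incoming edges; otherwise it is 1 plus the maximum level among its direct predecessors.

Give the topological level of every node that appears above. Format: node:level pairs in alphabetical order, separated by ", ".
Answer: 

Op 1: add_edge(A, E). Edges now: 1
Op 2: add_edge(A, C). Edges now: 2
Op 3: add_edge(D, B). Edges now: 3
Op 4: add_edge(D, C). Edges now: 4
Op 5: add_edge(E, B). Edges now: 5
Op 6: add_edge(E, C). Edges now: 6
Op 7: add_edge(D, A). Edges now: 7
Op 8: add_edge(C, B). Edges now: 8
Compute levels (Kahn BFS):
  sources (in-degree 0): D
  process D: level=0
    D->A: in-degree(A)=0, level(A)=1, enqueue
    D->B: in-degree(B)=2, level(B)>=1
    D->C: in-degree(C)=2, level(C)>=1
  process A: level=1
    A->C: in-degree(C)=1, level(C)>=2
    A->E: in-degree(E)=0, level(E)=2, enqueue
  process E: level=2
    E->B: in-degree(B)=1, level(B)>=3
    E->C: in-degree(C)=0, level(C)=3, enqueue
  process C: level=3
    C->B: in-degree(B)=0, level(B)=4, enqueue
  process B: level=4
All levels: A:1, B:4, C:3, D:0, E:2

Answer: A:1, B:4, C:3, D:0, E:2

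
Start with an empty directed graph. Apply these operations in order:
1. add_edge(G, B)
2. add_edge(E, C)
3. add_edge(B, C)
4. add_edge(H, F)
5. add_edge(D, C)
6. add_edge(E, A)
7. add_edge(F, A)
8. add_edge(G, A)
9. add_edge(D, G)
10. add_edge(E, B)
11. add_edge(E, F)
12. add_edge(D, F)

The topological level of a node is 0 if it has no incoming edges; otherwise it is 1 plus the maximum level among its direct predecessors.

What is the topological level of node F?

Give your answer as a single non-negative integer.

Answer: 1

Derivation:
Op 1: add_edge(G, B). Edges now: 1
Op 2: add_edge(E, C). Edges now: 2
Op 3: add_edge(B, C). Edges now: 3
Op 4: add_edge(H, F). Edges now: 4
Op 5: add_edge(D, C). Edges now: 5
Op 6: add_edge(E, A). Edges now: 6
Op 7: add_edge(F, A). Edges now: 7
Op 8: add_edge(G, A). Edges now: 8
Op 9: add_edge(D, G). Edges now: 9
Op 10: add_edge(E, B). Edges now: 10
Op 11: add_edge(E, F). Edges now: 11
Op 12: add_edge(D, F). Edges now: 12
Compute levels (Kahn BFS):
  sources (in-degree 0): D, E, H
  process D: level=0
    D->C: in-degree(C)=2, level(C)>=1
    D->F: in-degree(F)=2, level(F)>=1
    D->G: in-degree(G)=0, level(G)=1, enqueue
  process E: level=0
    E->A: in-degree(A)=2, level(A)>=1
    E->B: in-degree(B)=1, level(B)>=1
    E->C: in-degree(C)=1, level(C)>=1
    E->F: in-degree(F)=1, level(F)>=1
  process H: level=0
    H->F: in-degree(F)=0, level(F)=1, enqueue
  process G: level=1
    G->A: in-degree(A)=1, level(A)>=2
    G->B: in-degree(B)=0, level(B)=2, enqueue
  process F: level=1
    F->A: in-degree(A)=0, level(A)=2, enqueue
  process B: level=2
    B->C: in-degree(C)=0, level(C)=3, enqueue
  process A: level=2
  process C: level=3
All levels: A:2, B:2, C:3, D:0, E:0, F:1, G:1, H:0
level(F) = 1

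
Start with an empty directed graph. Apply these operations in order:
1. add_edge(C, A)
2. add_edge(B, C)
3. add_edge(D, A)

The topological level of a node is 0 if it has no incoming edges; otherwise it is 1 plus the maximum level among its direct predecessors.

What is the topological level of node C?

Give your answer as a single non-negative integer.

Answer: 1

Derivation:
Op 1: add_edge(C, A). Edges now: 1
Op 2: add_edge(B, C). Edges now: 2
Op 3: add_edge(D, A). Edges now: 3
Compute levels (Kahn BFS):
  sources (in-degree 0): B, D
  process B: level=0
    B->C: in-degree(C)=0, level(C)=1, enqueue
  process D: level=0
    D->A: in-degree(A)=1, level(A)>=1
  process C: level=1
    C->A: in-degree(A)=0, level(A)=2, enqueue
  process A: level=2
All levels: A:2, B:0, C:1, D:0
level(C) = 1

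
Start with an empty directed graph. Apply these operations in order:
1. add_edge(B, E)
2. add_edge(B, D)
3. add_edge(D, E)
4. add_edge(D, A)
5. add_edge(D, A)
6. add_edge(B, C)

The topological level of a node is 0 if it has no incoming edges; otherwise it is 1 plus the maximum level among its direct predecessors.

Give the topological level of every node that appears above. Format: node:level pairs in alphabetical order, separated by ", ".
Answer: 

Op 1: add_edge(B, E). Edges now: 1
Op 2: add_edge(B, D). Edges now: 2
Op 3: add_edge(D, E). Edges now: 3
Op 4: add_edge(D, A). Edges now: 4
Op 5: add_edge(D, A) (duplicate, no change). Edges now: 4
Op 6: add_edge(B, C). Edges now: 5
Compute levels (Kahn BFS):
  sources (in-degree 0): B
  process B: level=0
    B->C: in-degree(C)=0, level(C)=1, enqueue
    B->D: in-degree(D)=0, level(D)=1, enqueue
    B->E: in-degree(E)=1, level(E)>=1
  process C: level=1
  process D: level=1
    D->A: in-degree(A)=0, level(A)=2, enqueue
    D->E: in-degree(E)=0, level(E)=2, enqueue
  process A: level=2
  process E: level=2
All levels: A:2, B:0, C:1, D:1, E:2

Answer: A:2, B:0, C:1, D:1, E:2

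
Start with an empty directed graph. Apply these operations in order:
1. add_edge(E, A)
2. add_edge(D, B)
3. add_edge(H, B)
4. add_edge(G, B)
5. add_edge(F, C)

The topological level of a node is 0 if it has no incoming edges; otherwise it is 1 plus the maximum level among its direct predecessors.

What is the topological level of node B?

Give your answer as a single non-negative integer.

Op 1: add_edge(E, A). Edges now: 1
Op 2: add_edge(D, B). Edges now: 2
Op 3: add_edge(H, B). Edges now: 3
Op 4: add_edge(G, B). Edges now: 4
Op 5: add_edge(F, C). Edges now: 5
Compute levels (Kahn BFS):
  sources (in-degree 0): D, E, F, G, H
  process D: level=0
    D->B: in-degree(B)=2, level(B)>=1
  process E: level=0
    E->A: in-degree(A)=0, level(A)=1, enqueue
  process F: level=0
    F->C: in-degree(C)=0, level(C)=1, enqueue
  process G: level=0
    G->B: in-degree(B)=1, level(B)>=1
  process H: level=0
    H->B: in-degree(B)=0, level(B)=1, enqueue
  process A: level=1
  process C: level=1
  process B: level=1
All levels: A:1, B:1, C:1, D:0, E:0, F:0, G:0, H:0
level(B) = 1

Answer: 1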